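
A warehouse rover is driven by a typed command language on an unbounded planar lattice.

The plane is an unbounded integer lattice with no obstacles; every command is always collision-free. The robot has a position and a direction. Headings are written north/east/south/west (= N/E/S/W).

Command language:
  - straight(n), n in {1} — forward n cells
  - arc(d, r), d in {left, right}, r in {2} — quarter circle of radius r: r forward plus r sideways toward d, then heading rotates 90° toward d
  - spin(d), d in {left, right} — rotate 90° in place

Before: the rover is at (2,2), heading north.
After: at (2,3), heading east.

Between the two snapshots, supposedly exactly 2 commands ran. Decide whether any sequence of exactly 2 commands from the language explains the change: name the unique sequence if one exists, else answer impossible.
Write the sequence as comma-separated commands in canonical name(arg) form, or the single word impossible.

key: order matters: swapping straight(1) and spin(right) lands elsewhere
t0: at (2,2), heading north
t=1 straight(1) ⇒ at (2,3), heading north
t=2 spin(right) ⇒ at (2,3), heading east
all 25 alternatives checked — unique.

straight(1), spin(right)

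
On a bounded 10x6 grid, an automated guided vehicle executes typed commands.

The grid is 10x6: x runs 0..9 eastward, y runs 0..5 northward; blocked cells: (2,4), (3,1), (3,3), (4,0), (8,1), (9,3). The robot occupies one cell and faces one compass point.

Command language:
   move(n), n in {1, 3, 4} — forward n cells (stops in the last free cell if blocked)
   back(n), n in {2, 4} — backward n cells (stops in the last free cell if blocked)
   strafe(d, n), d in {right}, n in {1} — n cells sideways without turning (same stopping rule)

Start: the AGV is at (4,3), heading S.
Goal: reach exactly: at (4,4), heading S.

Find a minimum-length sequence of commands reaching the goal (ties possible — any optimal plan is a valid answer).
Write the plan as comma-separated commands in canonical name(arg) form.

from: at (4,3), heading S
t=1 move(1) ⇒ at (4,2), heading S
t=2 back(2) ⇒ at (4,4), heading S
nothing shorter than 2 reaches the goal.

move(1), back(2)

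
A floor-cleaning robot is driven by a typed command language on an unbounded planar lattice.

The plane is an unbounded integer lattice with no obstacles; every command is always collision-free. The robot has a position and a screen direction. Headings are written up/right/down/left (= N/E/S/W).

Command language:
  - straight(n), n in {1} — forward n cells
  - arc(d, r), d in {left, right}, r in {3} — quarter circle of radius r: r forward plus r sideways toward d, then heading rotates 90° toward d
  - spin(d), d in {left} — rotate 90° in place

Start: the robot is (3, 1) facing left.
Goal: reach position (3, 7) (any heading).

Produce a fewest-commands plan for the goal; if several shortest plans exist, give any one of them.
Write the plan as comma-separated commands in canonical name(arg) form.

arc(right, 3), arc(right, 3)

t0: (3, 1) facing left
[1] after arc(right, 3): (0, 4) facing up
[2] after arc(right, 3): (3, 7) facing right
shorter routes all fall short; 2 is best.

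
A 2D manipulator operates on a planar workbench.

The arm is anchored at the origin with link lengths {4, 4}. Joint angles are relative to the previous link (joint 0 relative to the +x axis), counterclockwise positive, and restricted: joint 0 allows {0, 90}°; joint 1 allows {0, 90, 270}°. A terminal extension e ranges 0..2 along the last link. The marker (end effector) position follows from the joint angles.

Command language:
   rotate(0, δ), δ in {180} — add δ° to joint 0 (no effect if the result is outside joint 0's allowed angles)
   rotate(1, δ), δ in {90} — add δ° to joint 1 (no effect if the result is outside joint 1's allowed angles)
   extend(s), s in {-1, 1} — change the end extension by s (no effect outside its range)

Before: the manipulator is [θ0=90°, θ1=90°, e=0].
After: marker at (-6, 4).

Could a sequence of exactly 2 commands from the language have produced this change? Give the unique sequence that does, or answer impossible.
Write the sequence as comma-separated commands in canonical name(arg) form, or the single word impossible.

extend(1), extend(1)

initial: [θ0=90°, θ1=90°, e=0]
[1] after extend(1): [θ0=90°, θ1=90°, e=1]
[2] after extend(1): [θ0=90°, θ1=90°, e=2]
all 16 alternatives checked — unique.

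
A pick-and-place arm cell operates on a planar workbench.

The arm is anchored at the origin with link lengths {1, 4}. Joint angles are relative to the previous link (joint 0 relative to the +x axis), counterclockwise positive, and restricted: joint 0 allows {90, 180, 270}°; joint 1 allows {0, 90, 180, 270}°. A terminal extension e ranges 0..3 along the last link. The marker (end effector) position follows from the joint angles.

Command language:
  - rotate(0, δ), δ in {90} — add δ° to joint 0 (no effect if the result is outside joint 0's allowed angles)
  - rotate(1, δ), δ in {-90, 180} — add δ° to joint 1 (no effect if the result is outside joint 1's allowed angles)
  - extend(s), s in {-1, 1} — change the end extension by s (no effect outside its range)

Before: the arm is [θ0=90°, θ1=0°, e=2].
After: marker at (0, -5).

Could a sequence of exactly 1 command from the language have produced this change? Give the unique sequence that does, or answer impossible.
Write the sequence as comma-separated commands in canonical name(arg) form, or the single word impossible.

rotate(1, 180)

t0: [θ0=90°, θ1=0°, e=2]
t=1 rotate(1, 180) ⇒ [θ0=90°, θ1=180°, e=2]
no rival 1-sequence matches.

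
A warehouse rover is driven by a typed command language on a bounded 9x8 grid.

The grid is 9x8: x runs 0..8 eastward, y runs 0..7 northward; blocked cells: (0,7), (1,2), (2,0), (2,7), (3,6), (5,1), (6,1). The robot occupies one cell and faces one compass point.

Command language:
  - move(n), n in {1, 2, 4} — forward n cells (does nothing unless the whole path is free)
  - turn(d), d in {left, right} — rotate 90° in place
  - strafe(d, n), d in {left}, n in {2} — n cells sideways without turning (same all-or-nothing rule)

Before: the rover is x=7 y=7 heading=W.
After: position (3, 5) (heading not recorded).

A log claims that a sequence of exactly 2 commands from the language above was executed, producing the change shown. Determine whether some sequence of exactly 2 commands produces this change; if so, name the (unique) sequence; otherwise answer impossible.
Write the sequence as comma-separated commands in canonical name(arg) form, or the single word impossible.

strafe(left, 2), move(4)

key: running move(4) before strafe(left, 2) would end elsewhere — order is forced
t0: x=7 y=7 heading=W
1. strafe(left, 2) → x=7 y=5 heading=W
2. move(4) → x=3 y=5 heading=W
no rival 2-sequence matches.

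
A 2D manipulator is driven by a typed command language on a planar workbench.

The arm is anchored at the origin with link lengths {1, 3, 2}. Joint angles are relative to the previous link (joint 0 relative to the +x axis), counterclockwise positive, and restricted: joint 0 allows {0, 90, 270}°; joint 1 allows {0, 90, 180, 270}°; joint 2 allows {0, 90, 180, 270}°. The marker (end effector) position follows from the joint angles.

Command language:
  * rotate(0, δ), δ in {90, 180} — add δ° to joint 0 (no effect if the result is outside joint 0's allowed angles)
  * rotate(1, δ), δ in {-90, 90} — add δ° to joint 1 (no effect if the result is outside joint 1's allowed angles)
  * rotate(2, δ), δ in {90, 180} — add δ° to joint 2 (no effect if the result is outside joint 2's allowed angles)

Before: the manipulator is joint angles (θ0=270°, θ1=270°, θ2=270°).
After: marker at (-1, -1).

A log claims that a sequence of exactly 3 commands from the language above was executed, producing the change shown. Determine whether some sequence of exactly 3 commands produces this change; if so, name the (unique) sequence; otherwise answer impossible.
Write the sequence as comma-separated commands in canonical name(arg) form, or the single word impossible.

begin: joint angles (θ0=270°, θ1=270°, θ2=270°)
t=1 rotate(2, 90) ⇒ joint angles (θ0=270°, θ1=270°, θ2=0°)
t=2 rotate(2, 90) ⇒ joint angles (θ0=270°, θ1=270°, θ2=90°)
t=3 rotate(2, 90) ⇒ joint angles (θ0=270°, θ1=270°, θ2=180°)
uniquely the one of 216 3-step routes that fits.

rotate(2, 90), rotate(2, 90), rotate(2, 90)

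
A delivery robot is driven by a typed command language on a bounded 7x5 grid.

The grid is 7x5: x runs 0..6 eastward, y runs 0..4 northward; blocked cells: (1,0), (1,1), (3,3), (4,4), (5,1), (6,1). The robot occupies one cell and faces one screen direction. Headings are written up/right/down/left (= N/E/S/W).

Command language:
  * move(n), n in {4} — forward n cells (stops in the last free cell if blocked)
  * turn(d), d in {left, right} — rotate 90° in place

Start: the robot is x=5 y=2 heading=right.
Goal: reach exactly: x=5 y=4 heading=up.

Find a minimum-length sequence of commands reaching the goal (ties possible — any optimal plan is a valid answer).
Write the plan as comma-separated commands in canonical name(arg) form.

turn(left), move(4)

start: x=5 y=2 heading=right
step 1 (turn(left)): x=5 y=2 heading=up
step 2 (move(4)): x=5 y=4 heading=up
nothing shorter than 2 reaches the goal.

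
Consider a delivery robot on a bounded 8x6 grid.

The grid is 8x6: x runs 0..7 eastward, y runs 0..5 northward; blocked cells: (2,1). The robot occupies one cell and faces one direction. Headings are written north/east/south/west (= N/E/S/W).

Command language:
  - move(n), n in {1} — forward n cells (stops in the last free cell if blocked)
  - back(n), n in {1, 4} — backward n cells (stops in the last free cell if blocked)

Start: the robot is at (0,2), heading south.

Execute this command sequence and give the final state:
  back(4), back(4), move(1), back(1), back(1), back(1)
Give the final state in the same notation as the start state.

initial: at (0,2), heading south
step 1 (back(4)): at (0,5), heading south
step 2 (back(4)): at (0,5), heading south
step 3 (move(1)): at (0,4), heading south
step 4 (back(1)): at (0,5), heading south
step 5 (back(1)): at (0,5), heading south
step 6 (back(1)): at (0,5), heading south

at (0,5), heading south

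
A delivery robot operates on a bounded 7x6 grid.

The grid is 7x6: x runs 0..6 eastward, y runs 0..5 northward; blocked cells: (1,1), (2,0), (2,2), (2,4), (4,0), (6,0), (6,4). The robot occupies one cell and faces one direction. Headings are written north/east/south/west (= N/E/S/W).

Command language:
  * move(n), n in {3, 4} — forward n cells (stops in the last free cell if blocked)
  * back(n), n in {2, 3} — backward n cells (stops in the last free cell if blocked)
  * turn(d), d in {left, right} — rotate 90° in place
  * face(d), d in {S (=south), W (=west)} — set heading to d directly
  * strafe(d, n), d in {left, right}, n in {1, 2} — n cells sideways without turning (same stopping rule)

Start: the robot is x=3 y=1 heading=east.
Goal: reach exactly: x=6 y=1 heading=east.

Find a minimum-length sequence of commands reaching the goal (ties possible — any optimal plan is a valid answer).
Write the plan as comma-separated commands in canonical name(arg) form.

start: x=3 y=1 heading=east
1. move(4) → x=6 y=1 heading=east
shorter routes all fall short; 1 is best.

move(4)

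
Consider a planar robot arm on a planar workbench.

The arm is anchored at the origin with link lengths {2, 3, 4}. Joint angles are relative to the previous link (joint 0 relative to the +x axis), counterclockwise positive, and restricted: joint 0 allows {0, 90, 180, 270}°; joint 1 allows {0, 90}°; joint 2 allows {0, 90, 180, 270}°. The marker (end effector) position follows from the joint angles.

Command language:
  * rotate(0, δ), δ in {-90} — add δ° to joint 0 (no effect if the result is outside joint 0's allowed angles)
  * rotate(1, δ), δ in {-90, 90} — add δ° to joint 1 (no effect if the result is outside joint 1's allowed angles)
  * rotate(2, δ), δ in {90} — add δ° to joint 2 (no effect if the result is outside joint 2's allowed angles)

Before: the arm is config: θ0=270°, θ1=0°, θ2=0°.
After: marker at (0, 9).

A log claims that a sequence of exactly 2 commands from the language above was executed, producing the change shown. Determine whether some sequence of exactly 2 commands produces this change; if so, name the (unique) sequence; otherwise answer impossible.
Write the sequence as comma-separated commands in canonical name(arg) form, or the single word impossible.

from: config: θ0=270°, θ1=0°, θ2=0°
t=1 rotate(0, -90) ⇒ config: θ0=180°, θ1=0°, θ2=0°
t=2 rotate(0, -90) ⇒ config: θ0=90°, θ1=0°, θ2=0°
no rival 2-sequence matches.

rotate(0, -90), rotate(0, -90)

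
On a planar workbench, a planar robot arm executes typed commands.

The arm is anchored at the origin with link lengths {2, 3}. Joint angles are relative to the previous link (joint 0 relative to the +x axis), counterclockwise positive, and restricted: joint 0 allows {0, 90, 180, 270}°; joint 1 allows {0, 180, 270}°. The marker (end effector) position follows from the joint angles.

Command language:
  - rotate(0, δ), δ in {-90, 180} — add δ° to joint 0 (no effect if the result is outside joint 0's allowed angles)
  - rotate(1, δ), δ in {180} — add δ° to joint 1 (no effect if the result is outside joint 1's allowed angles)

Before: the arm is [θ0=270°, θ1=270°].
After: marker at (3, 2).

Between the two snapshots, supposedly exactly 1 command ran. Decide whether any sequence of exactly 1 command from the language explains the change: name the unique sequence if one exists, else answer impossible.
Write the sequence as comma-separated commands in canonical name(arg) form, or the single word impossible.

rotate(0, 180)

from: [θ0=270°, θ1=270°]
step 1 (rotate(0, 180)): [θ0=90°, θ1=270°]
no other 1-command option fits: unique.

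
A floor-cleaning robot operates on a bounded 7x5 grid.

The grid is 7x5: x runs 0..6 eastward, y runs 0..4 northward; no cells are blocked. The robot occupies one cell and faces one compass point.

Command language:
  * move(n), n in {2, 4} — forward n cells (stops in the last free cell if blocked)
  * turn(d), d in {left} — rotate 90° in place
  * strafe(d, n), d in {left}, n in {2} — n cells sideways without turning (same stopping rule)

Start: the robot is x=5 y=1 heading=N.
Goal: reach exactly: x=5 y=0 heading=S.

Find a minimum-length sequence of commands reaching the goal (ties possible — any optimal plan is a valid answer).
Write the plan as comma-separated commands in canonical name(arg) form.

initial: x=5 y=1 heading=N
t=1 turn(left) ⇒ x=5 y=1 heading=W
t=2 turn(left) ⇒ x=5 y=1 heading=S
t=3 move(2) ⇒ x=5 y=0 heading=S
no 2-step plan works, so 3 is optimal.

turn(left), turn(left), move(2)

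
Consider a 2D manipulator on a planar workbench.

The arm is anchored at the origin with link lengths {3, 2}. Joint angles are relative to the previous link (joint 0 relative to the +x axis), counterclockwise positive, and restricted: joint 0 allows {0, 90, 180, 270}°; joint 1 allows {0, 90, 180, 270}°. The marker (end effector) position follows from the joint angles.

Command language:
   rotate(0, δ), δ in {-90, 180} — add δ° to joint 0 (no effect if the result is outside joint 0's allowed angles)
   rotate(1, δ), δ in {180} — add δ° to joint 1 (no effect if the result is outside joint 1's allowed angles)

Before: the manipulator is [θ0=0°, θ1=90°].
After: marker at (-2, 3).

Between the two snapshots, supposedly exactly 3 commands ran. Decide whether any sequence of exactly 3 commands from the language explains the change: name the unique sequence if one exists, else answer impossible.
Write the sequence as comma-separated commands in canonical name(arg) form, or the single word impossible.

initial: [θ0=0°, θ1=90°]
[1] after rotate(0, -90): [θ0=270°, θ1=90°]
[2] after rotate(0, -90): [θ0=180°, θ1=90°]
[3] after rotate(0, -90): [θ0=90°, θ1=90°]
uniquely the one of 27 3-step routes that fits.

rotate(0, -90), rotate(0, -90), rotate(0, -90)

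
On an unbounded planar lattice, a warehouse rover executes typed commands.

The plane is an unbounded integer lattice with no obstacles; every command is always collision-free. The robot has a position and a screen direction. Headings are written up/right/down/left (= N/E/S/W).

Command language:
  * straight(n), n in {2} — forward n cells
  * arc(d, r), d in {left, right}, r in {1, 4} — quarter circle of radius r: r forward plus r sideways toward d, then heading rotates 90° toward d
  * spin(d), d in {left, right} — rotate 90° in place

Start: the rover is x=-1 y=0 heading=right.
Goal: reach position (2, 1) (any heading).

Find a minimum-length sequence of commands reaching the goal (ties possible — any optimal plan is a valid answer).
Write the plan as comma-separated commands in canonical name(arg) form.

straight(2), arc(left, 1)

begin: x=-1 y=0 heading=right
t=1 straight(2) ⇒ x=1 y=0 heading=right
t=2 arc(left, 1) ⇒ x=2 y=1 heading=up
nothing shorter than 2 reaches the goal.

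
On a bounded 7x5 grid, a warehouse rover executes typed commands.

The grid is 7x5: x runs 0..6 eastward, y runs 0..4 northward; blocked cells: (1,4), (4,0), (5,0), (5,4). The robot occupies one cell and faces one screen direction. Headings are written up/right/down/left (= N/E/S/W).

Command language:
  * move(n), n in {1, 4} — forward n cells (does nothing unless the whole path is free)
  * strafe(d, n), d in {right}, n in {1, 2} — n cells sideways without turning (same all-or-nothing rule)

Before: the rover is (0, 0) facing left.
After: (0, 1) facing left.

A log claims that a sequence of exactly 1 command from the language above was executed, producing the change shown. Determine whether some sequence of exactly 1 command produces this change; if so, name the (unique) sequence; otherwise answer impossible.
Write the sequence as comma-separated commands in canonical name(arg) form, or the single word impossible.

key: still facing W — the one step turns nothing
t0: (0, 0) facing left
t=1 strafe(right, 1) ⇒ (0, 1) facing left
no other 1-command option fits: unique.

strafe(right, 1)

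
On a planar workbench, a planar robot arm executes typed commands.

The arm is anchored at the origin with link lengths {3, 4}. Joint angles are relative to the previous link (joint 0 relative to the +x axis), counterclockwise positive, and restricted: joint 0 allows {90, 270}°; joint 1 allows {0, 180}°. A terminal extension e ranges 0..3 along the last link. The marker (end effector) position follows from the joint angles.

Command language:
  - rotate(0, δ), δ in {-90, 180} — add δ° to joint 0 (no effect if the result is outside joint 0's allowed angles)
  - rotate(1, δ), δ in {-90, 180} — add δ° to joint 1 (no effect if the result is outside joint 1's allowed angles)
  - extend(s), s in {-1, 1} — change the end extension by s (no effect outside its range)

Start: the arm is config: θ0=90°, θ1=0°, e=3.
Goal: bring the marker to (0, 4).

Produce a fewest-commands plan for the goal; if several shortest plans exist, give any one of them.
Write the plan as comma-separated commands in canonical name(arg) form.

rotate(1, 180), rotate(0, 180)

t0: config: θ0=90°, θ1=0°, e=3
step 1 (rotate(1, 180)): config: θ0=90°, θ1=180°, e=3
step 2 (rotate(0, 180)): config: θ0=270°, θ1=180°, e=3
nothing shorter than 2 reaches the goal.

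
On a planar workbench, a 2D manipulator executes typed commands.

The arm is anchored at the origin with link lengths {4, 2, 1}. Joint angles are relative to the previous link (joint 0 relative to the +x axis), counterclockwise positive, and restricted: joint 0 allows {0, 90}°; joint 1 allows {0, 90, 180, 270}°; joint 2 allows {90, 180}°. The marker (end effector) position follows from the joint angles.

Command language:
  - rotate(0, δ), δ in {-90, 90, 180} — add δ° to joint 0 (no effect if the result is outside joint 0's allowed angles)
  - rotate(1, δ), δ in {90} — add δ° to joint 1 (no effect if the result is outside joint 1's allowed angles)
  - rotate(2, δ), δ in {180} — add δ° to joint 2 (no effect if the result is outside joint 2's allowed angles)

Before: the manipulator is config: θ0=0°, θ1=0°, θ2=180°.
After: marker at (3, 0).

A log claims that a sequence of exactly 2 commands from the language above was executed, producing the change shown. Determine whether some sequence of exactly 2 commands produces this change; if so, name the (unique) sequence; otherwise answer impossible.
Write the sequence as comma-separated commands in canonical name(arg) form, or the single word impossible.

initial: config: θ0=0°, θ1=0°, θ2=180°
t=1 rotate(1, 90) ⇒ config: θ0=0°, θ1=90°, θ2=180°
t=2 rotate(1, 90) ⇒ config: θ0=0°, θ1=180°, θ2=180°
uniquely the one of 25 2-step routes that fits.

rotate(1, 90), rotate(1, 90)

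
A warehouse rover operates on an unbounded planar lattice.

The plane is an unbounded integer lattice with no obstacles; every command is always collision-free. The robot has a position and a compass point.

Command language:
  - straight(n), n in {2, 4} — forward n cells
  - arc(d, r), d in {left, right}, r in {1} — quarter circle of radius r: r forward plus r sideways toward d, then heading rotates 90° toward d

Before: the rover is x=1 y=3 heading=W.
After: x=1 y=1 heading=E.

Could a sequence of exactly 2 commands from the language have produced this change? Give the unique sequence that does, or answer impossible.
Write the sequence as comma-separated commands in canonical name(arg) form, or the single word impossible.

key: position moved to (1,1) AND the heading swung to E — translation plus rotation needed
initial: x=1 y=3 heading=W
1. arc(left, 1) → x=0 y=2 heading=S
2. arc(left, 1) → x=1 y=1 heading=E
uniquely the one of 16 2-step routes that fits.

arc(left, 1), arc(left, 1)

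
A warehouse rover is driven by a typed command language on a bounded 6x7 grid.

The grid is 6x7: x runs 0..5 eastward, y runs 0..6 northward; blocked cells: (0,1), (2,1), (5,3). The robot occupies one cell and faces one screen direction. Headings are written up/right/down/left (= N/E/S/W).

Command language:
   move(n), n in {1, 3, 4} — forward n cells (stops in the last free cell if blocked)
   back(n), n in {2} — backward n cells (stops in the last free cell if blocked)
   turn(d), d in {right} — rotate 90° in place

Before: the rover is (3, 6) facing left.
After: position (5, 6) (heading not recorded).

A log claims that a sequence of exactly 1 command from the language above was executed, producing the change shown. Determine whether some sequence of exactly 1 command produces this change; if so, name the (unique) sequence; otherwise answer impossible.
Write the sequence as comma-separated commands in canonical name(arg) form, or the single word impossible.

t0: (3, 6) facing left
1. back(2) → (5, 6) facing left
no rival 1-sequence matches.

back(2)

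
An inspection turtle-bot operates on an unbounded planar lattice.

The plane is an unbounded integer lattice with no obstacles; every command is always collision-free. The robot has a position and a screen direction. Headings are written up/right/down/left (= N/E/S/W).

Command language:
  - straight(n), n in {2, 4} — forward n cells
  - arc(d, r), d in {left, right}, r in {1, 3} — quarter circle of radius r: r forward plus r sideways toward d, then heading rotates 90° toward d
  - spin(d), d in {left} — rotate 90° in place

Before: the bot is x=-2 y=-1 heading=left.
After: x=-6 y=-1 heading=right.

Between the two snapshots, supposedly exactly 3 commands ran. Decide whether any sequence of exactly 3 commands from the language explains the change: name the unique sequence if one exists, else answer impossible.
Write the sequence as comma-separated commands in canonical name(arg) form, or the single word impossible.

straight(4), spin(left), spin(left)

key: cell and facing (now E) both changed — the 3 commands mix motion and turning
begin: x=-2 y=-1 heading=left
1. straight(4) → x=-6 y=-1 heading=left
2. spin(left) → x=-6 y=-1 heading=down
3. spin(left) → x=-6 y=-1 heading=right
no rival 3-sequence matches.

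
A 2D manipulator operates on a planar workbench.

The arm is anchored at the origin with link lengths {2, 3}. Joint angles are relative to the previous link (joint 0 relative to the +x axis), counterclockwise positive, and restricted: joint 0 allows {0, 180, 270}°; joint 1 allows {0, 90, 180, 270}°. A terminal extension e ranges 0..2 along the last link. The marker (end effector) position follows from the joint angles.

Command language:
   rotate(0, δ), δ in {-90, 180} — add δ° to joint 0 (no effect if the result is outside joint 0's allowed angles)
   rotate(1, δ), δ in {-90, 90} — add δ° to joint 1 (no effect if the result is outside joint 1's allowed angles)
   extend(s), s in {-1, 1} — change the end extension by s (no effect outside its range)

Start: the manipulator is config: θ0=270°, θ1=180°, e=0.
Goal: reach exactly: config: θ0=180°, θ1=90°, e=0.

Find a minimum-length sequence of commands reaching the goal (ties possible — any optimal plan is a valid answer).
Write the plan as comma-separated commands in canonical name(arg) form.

start: config: θ0=270°, θ1=180°, e=0
1. rotate(0, -90) → config: θ0=180°, θ1=180°, e=0
2. rotate(1, -90) → config: θ0=180°, θ1=90°, e=0
no 1-step plan works, so 2 is optimal.

rotate(0, -90), rotate(1, -90)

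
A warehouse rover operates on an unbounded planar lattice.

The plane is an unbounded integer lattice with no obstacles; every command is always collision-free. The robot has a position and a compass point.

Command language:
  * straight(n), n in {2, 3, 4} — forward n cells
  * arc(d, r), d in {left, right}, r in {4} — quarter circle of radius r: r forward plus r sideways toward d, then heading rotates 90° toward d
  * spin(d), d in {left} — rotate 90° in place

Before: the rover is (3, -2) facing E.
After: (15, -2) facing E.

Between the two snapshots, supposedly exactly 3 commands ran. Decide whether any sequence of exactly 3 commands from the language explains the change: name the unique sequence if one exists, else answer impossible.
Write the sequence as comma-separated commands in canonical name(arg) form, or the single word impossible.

key: heading stays E — no command in the sequence turns
from: (3, -2) facing E
t=1 straight(4) ⇒ (7, -2) facing E
t=2 straight(4) ⇒ (11, -2) facing E
t=3 straight(4) ⇒ (15, -2) facing E
no rival 3-sequence matches.

straight(4), straight(4), straight(4)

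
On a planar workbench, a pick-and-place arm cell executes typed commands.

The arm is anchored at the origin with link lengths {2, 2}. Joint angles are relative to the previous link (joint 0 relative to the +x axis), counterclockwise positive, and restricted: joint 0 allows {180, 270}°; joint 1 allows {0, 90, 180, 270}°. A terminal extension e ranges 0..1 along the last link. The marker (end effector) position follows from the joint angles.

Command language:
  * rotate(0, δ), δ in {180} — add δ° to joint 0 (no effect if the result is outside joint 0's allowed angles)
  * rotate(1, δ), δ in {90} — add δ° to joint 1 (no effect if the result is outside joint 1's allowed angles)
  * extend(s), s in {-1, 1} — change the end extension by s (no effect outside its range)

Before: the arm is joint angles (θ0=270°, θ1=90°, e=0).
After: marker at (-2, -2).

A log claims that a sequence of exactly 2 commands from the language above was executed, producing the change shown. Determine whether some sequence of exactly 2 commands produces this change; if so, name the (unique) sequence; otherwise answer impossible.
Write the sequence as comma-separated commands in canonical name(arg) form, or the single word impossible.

begin: joint angles (θ0=270°, θ1=90°, e=0)
step 1 (rotate(1, 90)): joint angles (θ0=270°, θ1=180°, e=0)
step 2 (rotate(1, 90)): joint angles (θ0=270°, θ1=270°, e=0)
no rival 2-sequence matches.

rotate(1, 90), rotate(1, 90)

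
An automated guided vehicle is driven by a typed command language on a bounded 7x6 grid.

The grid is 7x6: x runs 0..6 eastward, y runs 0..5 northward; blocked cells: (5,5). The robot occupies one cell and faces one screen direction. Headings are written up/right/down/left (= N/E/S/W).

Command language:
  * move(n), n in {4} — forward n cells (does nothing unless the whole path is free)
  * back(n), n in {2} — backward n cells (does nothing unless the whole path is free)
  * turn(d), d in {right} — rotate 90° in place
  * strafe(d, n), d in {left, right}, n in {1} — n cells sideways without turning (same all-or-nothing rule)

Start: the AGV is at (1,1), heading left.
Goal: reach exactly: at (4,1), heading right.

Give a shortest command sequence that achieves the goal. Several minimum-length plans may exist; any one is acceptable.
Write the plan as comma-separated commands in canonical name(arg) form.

back(2), turn(right), strafe(right, 1), turn(right)

start: at (1,1), heading left
1. back(2) → at (3,1), heading left
2. turn(right) → at (3,1), heading up
3. strafe(right, 1) → at (4,1), heading up
4. turn(right) → at (4,1), heading right
no 3-step plan works, so 4 is optimal.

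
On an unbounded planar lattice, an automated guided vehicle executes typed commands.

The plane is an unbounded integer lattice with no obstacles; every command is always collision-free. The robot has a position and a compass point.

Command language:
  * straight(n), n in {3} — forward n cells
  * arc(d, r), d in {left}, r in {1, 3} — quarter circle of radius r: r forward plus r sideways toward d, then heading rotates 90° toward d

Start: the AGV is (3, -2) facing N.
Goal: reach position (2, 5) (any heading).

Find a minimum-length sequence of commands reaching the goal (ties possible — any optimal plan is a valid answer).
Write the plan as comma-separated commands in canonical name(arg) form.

t0: (3, -2) facing N
[1] after straight(3): (3, 1) facing N
[2] after straight(3): (3, 4) facing N
[3] after arc(left, 1): (2, 5) facing W
nothing shorter than 3 reaches the goal.

straight(3), straight(3), arc(left, 1)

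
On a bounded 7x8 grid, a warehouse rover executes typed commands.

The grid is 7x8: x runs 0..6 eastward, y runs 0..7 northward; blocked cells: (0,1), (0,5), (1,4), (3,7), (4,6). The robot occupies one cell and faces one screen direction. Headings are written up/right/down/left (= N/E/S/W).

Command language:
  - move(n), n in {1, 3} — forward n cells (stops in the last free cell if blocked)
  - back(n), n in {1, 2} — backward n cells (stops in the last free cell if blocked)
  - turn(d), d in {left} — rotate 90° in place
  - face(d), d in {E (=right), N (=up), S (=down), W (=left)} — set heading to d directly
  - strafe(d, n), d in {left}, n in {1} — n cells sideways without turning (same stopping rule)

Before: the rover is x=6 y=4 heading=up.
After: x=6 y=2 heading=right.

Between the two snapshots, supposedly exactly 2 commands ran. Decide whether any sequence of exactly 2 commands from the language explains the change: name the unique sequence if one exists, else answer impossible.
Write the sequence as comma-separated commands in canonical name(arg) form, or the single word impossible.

back(2), face(E)

key: cell and facing (now E) both changed — the 2 commands mix motion and turning
initial: x=6 y=4 heading=up
[1] after back(2): x=6 y=2 heading=up
[2] after face(E): x=6 y=2 heading=right
all 100 alternatives checked — unique.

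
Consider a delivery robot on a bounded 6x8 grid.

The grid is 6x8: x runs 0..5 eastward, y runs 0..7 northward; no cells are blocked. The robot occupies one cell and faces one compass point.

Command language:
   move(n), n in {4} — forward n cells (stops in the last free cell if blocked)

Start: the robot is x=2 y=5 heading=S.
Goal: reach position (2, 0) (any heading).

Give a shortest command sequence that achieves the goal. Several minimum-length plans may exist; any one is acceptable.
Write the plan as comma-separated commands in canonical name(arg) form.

t0: x=2 y=5 heading=S
step 1 (move(4)): x=2 y=1 heading=S
step 2 (move(4)): x=2 y=0 heading=S
no 1-step plan works, so 2 is optimal.

move(4), move(4)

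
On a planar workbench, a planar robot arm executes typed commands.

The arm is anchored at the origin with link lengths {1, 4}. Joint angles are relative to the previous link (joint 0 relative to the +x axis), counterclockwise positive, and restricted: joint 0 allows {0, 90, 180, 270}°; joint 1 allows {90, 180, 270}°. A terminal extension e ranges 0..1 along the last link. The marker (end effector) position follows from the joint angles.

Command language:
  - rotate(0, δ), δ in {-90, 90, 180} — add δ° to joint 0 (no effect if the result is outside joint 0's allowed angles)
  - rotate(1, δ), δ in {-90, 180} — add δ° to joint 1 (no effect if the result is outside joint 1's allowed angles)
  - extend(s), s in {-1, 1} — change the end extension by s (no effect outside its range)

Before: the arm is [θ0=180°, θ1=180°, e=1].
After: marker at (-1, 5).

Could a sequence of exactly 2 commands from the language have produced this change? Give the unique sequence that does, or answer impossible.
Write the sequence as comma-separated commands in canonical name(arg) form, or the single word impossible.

rotate(1, -90), rotate(1, 180)

key: running rotate(1, 180) before rotate(1, -90) would end elsewhere — order is forced
initial: [θ0=180°, θ1=180°, e=1]
1. rotate(1, -90) → [θ0=180°, θ1=90°, e=1]
2. rotate(1, 180) → [θ0=180°, θ1=270°, e=1]
uniquely the one of 49 2-step routes that fits.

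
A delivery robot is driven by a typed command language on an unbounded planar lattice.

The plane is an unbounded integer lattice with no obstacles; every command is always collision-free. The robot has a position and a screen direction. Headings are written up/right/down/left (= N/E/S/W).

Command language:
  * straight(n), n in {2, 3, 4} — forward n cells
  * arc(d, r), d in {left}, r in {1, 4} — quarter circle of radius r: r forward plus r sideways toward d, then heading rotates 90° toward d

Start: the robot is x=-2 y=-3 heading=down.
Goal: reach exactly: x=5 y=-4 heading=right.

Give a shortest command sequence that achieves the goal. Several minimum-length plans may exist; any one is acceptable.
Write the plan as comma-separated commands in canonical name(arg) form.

initial: x=-2 y=-3 heading=down
step 1 (arc(left, 1)): x=-1 y=-4 heading=right
step 2 (straight(3)): x=2 y=-4 heading=right
step 3 (straight(3)): x=5 y=-4 heading=right
nothing shorter than 3 reaches the goal.

arc(left, 1), straight(3), straight(3)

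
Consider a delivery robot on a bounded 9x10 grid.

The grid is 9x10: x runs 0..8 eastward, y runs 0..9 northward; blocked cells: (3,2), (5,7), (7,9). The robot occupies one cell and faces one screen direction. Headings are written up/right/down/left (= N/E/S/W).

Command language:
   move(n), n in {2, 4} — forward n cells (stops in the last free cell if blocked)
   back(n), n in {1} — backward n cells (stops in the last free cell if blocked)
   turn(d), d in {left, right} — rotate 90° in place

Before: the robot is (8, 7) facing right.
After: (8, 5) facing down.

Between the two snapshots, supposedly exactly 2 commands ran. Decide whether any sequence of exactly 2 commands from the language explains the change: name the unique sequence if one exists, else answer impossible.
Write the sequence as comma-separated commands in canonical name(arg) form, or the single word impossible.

turn(right), move(2)

key: running move(2) before turn(right) would end elsewhere — order is forced
from: (8, 7) facing right
1. turn(right) → (8, 7) facing down
2. move(2) → (8, 5) facing down
no rival 2-sequence matches.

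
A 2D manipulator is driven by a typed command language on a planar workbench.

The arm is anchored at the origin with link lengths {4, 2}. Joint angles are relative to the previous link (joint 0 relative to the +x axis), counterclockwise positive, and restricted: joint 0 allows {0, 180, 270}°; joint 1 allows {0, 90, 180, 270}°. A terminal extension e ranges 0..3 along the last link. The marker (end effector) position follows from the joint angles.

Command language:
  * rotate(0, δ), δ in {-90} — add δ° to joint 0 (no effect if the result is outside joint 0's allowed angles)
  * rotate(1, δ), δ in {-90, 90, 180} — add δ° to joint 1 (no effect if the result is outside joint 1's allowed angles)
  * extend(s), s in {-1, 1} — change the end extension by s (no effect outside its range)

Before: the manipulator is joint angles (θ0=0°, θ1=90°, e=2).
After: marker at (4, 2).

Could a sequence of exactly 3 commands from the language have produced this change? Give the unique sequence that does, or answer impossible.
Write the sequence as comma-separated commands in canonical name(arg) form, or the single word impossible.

from: joint angles (θ0=0°, θ1=90°, e=2)
step 1 (extend(-1)): joint angles (θ0=0°, θ1=90°, e=1)
step 2 (extend(-1)): joint angles (θ0=0°, θ1=90°, e=0)
step 3 (extend(-1)): joint angles (θ0=0°, θ1=90°, e=0)
no other 3-command option fits: unique.

extend(-1), extend(-1), extend(-1)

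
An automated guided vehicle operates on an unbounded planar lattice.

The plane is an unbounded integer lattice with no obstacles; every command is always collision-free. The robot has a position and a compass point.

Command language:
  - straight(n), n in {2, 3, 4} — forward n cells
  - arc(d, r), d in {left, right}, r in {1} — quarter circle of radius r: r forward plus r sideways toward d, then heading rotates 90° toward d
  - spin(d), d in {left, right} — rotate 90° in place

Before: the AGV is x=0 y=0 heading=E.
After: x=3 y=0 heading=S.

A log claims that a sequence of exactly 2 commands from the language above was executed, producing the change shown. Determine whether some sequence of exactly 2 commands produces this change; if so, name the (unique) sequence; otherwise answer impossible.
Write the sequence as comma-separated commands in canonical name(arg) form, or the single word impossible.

straight(3), spin(right)

key: running spin(right) before straight(3) would end elsewhere — order is forced
start: x=0 y=0 heading=E
t=1 straight(3) ⇒ x=3 y=0 heading=E
t=2 spin(right) ⇒ x=3 y=0 heading=S
all 49 alternatives checked — unique.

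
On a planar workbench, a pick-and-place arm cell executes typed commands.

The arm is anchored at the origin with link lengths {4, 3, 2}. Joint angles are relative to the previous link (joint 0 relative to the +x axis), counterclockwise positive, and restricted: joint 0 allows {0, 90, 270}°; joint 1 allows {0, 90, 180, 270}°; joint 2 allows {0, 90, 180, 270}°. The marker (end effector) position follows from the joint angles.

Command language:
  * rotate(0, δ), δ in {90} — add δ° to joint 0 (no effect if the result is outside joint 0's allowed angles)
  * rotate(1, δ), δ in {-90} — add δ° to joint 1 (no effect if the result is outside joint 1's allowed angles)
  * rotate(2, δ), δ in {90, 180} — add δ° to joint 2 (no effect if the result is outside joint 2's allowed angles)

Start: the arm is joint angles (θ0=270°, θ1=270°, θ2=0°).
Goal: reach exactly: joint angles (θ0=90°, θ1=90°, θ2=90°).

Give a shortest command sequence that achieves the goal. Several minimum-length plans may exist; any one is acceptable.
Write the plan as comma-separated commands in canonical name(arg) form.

rotate(2, 90), rotate(1, -90), rotate(1, -90), rotate(0, 90), rotate(0, 90)

start: joint angles (θ0=270°, θ1=270°, θ2=0°)
1. rotate(2, 90) → joint angles (θ0=270°, θ1=270°, θ2=90°)
2. rotate(1, -90) → joint angles (θ0=270°, θ1=180°, θ2=90°)
3. rotate(1, -90) → joint angles (θ0=270°, θ1=90°, θ2=90°)
4. rotate(0, 90) → joint angles (θ0=0°, θ1=90°, θ2=90°)
5. rotate(0, 90) → joint angles (θ0=90°, θ1=90°, θ2=90°)
shorter routes all fall short; 5 is best.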